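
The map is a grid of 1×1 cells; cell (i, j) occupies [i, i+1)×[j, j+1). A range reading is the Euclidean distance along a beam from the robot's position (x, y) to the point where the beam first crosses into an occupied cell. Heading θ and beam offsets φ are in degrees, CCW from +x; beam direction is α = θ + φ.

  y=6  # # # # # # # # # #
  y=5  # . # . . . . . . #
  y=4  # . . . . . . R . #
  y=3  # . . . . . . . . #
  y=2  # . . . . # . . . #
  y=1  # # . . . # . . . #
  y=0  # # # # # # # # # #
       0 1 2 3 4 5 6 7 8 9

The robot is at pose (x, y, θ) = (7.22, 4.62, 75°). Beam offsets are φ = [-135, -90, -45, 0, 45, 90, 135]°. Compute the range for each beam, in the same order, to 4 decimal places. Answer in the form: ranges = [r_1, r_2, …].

ranges = [3.5600, 1.8428, 2.0554, 1.4287, 1.5935, 4.3689, 6.0275]

beam 1: φ=-135°, α=300°
  direction (0.5000, -0.8660); cell (7,4); t to first gridline: x 1.5600, y 0.7159 (then +2.0000 / +1.1547)
    (7,3) via y @ 0.7159
    (8,3) via x @ 1.5600
    (8,2) via y @ 1.8706
    (8,1) via y @ 3.0253
    (9,1) via x @ 3.5600  # hit
  → r_1 = 3.5600
beam 2: φ=-90°, α=345°
  direction (0.9659, -0.2588); cell (7,4); t to first gridline: x 0.8075, y 2.3955 (then +1.0353 / +3.8637)
    (8,4) via x @ 0.8075
    (9,4) via x @ 1.8428  # hit
  → r_2 = 1.8428
beam 3: φ=-45°, α=30°
  direction (0.8660, 0.5000); cell (7,4); t to first gridline: x 0.9007, y 0.7600 (then +1.1547 / +2.0000)
    (7,5) via y @ 0.7600
    (8,5) via x @ 0.9007
    (9,5) via x @ 2.0554  # hit
  → r_3 = 2.0554
beam 4: φ=0°, α=75°
  direction (0.2588, 0.9659); cell (7,4); t to first gridline: x 3.0137, y 0.3934 (then +3.8637 / +1.0353)
    (7,5) via y @ 0.3934
    (7,6) via y @ 1.4287  # hit
  → r_4 = 1.4287
beam 5: φ=45°, α=120°
  direction (-0.5000, 0.8660); cell (7,4); t to first gridline: x 0.4400, y 0.4388 (then +2.0000 / +1.1547)
    (7,5) via y @ 0.4388
    (6,5) via x @ 0.4400
    (6,6) via y @ 1.5935  # hit
  → r_5 = 1.5935
beam 6: φ=90°, α=165°
  direction (-0.9659, 0.2588); cell (7,4); t to first gridline: x 0.2278, y 1.4682 (then +1.0353 / +3.8637)
    (6,4) via x @ 0.2278
    (5,4) via x @ 1.2630
    (5,5) via y @ 1.4682
    (4,5) via x @ 2.2983
    (3,5) via x @ 3.3336
    (2,5) via x @ 4.3689  # hit
  → r_6 = 4.3689
beam 7: φ=135°, α=210°
  direction (-0.8660, -0.5000); cell (7,4); t to first gridline: x 0.2540, y 1.2400 (then +1.1547 / +2.0000)
    (6,4) via x @ 0.2540
    (6,3) via y @ 1.2400
    (5,3) via x @ 1.4087
    (4,3) via x @ 2.5634
    (4,2) via y @ 3.2400
    (3,2) via x @ 3.7181
    (2,2) via x @ 4.8728
    (2,1) via y @ 5.2400
    (1,1) via x @ 6.0275  # hit
  → r_7 = 6.0275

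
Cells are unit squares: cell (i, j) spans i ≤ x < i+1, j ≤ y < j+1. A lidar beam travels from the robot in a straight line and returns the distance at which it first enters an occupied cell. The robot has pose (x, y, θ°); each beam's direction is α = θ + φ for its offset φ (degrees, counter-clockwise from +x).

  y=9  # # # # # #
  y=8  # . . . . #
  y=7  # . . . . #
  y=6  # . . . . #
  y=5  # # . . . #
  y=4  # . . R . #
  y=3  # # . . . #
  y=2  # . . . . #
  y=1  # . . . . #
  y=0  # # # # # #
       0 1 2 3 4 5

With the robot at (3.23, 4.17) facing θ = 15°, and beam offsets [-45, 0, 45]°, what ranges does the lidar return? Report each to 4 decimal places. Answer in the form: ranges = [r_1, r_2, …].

ranges = [2.0438, 1.8324, 3.5400]

beam 1: φ=-45°, α=330°
  cosα=0.8660 sinα=-0.5000 | (3,4) | tMaxX 0.8891 tMaxY 0.3400 | tΔX 1.1547 tΔY 2.0000
    t=0.3400 [y] (3,3)
    t=0.8891 [x] (4,3)
    t=2.0438 [x] (5,3) — stop
  → r_1 = 2.0438
beam 2: φ=0°, α=15°
  cosα=0.9659 sinα=0.2588 | (3,4) | tMaxX 0.7972 tMaxY 3.2069 | tΔX 1.0353 tΔY 3.8637
    t=0.7972 [x] (4,4)
    t=1.8324 [x] (5,4) — stop
  → r_2 = 1.8324
beam 3: φ=45°, α=60°
  cosα=0.5000 sinα=0.8660 | (3,4) | tMaxX 1.5400 tMaxY 0.9584 | tΔX 2.0000 tΔY 1.1547
    t=0.9584 [y] (3,5)
    t=1.5400 [x] (4,5)
    t=2.1131 [y] (4,6)
    t=3.2678 [y] (4,7)
    t=3.5400 [x] (5,7) — stop
  → r_3 = 3.5400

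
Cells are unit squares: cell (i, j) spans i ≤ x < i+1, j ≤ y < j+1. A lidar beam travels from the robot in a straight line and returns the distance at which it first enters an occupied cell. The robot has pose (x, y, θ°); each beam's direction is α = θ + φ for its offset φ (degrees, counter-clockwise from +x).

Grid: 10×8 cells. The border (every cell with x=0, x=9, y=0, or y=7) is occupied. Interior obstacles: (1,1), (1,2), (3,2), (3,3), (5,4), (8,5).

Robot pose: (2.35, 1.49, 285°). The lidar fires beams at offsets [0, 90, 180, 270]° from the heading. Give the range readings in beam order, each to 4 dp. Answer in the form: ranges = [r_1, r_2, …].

beam 1: φ=0°, α=285°
  direction (0.2588, -0.9659); cell (2,1); t to first gridline: x 2.5114, y 0.5073 (then +3.8637 / +1.0353)
    (2,0) via y @ 0.5073  # hit
  → r_1 = 0.5073
beam 2: φ=90°, α=15°
  direction (0.9659, 0.2588); cell (2,1); t to first gridline: x 0.6729, y 1.9705 (then +1.0353 / +3.8637)
    (3,1) via x @ 0.6729
    (4,1) via x @ 1.7082
    (4,2) via y @ 1.9705
    (5,2) via x @ 2.7435
    (6,2) via x @ 3.7788
    (7,2) via x @ 4.8140
    (7,3) via y @ 5.8342
    (8,3) via x @ 5.8493
    (9,3) via x @ 6.8846  # hit
  → r_2 = 6.8846
beam 3: φ=180°, α=105°
  direction (-0.2588, 0.9659); cell (2,1); t to first gridline: x 1.3523, y 0.5280 (then +3.8637 / +1.0353)
    (2,2) via y @ 0.5280
    (1,2) via x @ 1.3523  # hit
  → r_3 = 1.3523
beam 4: φ=270°, α=195°
  direction (-0.9659, -0.2588); cell (2,1); t to first gridline: x 0.3623, y 1.8932 (then +1.0353 / +3.8637)
    (1,1) via x @ 0.3623  # hit
  → r_4 = 0.3623

ranges = [0.5073, 6.8846, 1.3523, 0.3623]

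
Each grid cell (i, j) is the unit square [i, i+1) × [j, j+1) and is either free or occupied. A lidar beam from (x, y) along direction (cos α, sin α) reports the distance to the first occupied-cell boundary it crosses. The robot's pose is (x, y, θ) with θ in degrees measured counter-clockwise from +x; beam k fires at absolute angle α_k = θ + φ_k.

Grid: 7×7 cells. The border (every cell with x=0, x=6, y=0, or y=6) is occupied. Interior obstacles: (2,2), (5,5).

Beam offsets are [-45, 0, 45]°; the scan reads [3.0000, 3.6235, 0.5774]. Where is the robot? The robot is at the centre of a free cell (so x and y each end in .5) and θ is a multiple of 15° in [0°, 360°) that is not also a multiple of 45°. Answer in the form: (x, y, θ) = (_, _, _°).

The pose lattice has 23·16 = 368 candidates. Test each by forward raycasting.
  (2.5, 3.5, 195°): beam 1 = 1.7321 ≠ 3.0000 ✗
  (3.5, 2.5, 255°): beam 1 = 0.5774 ≠ 3.0000 ✗
  (4.5, 5.5, 195°): beam 1 = 1.0000 ≠ 3.0000 ✗
  …
  (3.5, 2.5, 105°): r_1=3.0000, r_2=3.6235, r_3=0.5774 — all match ✓
Only this pose fits every beam.

(x, y, θ) = (3.5, 2.5, 105°)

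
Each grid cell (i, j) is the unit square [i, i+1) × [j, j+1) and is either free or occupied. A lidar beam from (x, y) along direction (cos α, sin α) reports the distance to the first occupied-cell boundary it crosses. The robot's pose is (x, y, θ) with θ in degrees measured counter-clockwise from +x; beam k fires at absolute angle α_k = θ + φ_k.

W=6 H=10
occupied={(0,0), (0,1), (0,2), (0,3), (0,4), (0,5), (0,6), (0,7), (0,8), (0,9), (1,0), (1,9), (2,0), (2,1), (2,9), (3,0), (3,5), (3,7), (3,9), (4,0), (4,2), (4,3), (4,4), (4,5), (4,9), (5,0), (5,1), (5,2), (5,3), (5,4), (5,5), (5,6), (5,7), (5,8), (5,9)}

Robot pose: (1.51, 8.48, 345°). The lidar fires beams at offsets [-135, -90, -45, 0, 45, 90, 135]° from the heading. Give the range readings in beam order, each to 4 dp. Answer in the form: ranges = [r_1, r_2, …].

ranges = [0.5889, 1.9705, 2.9800, 1.8546, 1.0400, 0.5383, 0.6004]

beam 1: φ=-135°, α=210°
  direction (-0.8660, -0.5000); cell (1,8); t to first gridline: x 0.5889, y 0.9600 (then +1.1547 / +2.0000)
    (0,8) via x @ 0.5889  # hit
  → r_1 = 0.5889
beam 2: φ=-90°, α=255°
  direction (-0.2588, -0.9659); cell (1,8); t to first gridline: x 1.9705, y 0.4969 (then +3.8637 / +1.0353)
    (1,7) via y @ 0.4969
    (1,6) via y @ 1.5322
    (0,6) via x @ 1.9705  # hit
  → r_2 = 1.9705
beam 3: φ=-45°, α=300°
  direction (0.5000, -0.8660); cell (1,8); t to first gridline: x 0.9800, y 0.5543 (then +2.0000 / +1.1547)
    (1,7) via y @ 0.5543
    (2,7) via x @ 0.9800
    (2,6) via y @ 1.7090
    (2,5) via y @ 2.8637
    (3,5) via x @ 2.9800  # hit
  → r_3 = 2.9800
beam 4: φ=0°, α=345°
  direction (0.9659, -0.2588); cell (1,8); t to first gridline: x 0.5073, y 1.8546 (then +1.0353 / +3.8637)
    (2,8) via x @ 0.5073
    (3,8) via x @ 1.5426
    (3,7) via y @ 1.8546  # hit
  → r_4 = 1.8546
beam 5: φ=45°, α=30°
  direction (0.8660, 0.5000); cell (1,8); t to first gridline: x 0.5658, y 1.0400 (then +1.1547 / +2.0000)
    (2,8) via x @ 0.5658
    (2,9) via y @ 1.0400  # hit
  → r_5 = 1.0400
beam 6: φ=90°, α=75°
  direction (0.2588, 0.9659); cell (1,8); t to first gridline: x 1.8932, y 0.5383 (then +3.8637 / +1.0353)
    (1,9) via y @ 0.5383  # hit
  → r_6 = 0.5383
beam 7: φ=135°, α=120°
  direction (-0.5000, 0.8660); cell (1,8); t to first gridline: x 1.0200, y 0.6004 (then +2.0000 / +1.1547)
    (1,9) via y @ 0.6004  # hit
  → r_7 = 0.6004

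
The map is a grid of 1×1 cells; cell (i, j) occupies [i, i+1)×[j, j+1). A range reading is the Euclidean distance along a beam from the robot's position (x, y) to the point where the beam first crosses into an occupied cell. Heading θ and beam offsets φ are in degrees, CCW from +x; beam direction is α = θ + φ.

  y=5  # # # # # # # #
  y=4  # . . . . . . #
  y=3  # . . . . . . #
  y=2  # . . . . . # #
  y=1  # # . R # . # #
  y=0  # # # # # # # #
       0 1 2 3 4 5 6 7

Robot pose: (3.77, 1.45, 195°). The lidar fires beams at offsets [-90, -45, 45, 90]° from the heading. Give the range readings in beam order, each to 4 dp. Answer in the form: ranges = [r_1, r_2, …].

ranges = [3.6752, 3.1985, 0.5196, 0.4659]

beam 1: φ=-90°, α=105°
  d=(-0.2588,0.9659)  start (3,1)  tX=2.9751 tY=0.5694  stride 1/|dx|=3.8637 1/|dy|=1.0353
    cross y-line → (3,2), t=0.5694
    cross y-line → (3,3), t=1.6047
    cross y-line → (3,4), t=2.6400
    cross x-line → (2,4), t=2.9751
    cross y-line → (2,5), t=3.6752 (wall)
  → r_1 = 3.6752
beam 2: φ=-45°, α=150°
  d=(-0.8660,0.5000)  start (3,1)  tX=0.8891 tY=1.1000  stride 1/|dx|=1.1547 1/|dy|=2.0000
    cross x-line → (2,1), t=0.8891
    cross y-line → (2,2), t=1.1000
    cross x-line → (1,2), t=2.0438
    cross y-line → (1,3), t=3.1000
    cross x-line → (0,3), t=3.1985 (wall)
  → r_2 = 3.1985
beam 3: φ=45°, α=240°
  d=(-0.5000,-0.8660)  start (3,1)  tX=1.5400 tY=0.5196  stride 1/|dx|=2.0000 1/|dy|=1.1547
    cross y-line → (3,0), t=0.5196 (wall)
  → r_3 = 0.5196
beam 4: φ=90°, α=285°
  d=(0.2588,-0.9659)  start (3,1)  tX=0.8887 tY=0.4659  stride 1/|dx|=3.8637 1/|dy|=1.0353
    cross y-line → (3,0), t=0.4659 (wall)
  → r_4 = 0.4659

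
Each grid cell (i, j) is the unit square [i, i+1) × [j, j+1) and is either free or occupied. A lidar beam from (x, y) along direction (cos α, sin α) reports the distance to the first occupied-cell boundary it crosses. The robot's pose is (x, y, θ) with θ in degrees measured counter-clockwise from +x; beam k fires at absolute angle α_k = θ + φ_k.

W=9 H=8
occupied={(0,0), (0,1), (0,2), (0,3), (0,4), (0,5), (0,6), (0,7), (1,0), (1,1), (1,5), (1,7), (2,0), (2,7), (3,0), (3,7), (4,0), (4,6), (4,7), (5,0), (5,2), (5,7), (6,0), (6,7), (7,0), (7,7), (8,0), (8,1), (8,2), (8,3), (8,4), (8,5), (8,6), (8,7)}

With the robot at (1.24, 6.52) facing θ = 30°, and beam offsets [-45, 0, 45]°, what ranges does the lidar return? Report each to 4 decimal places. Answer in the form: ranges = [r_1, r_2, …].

beam 1: φ=-45°, α=345°
  cosα=0.9659 sinα=-0.2588 | (1,6) | tMaxX 0.7868 tMaxY 2.0091 | tΔX 1.0353 tΔY 3.8637
    t=0.7868 [x] (2,6)
    t=1.8221 [x] (3,6)
    t=2.0091 [y] (3,5)
    t=2.8574 [x] (4,5)
    t=3.8926 [x] (5,5)
    t=4.9279 [x] (6,5)
    t=5.8728 [y] (6,4)
    t=5.9632 [x] (7,4)
    t=6.9985 [x] (8,4) — stop
  → r_1 = 6.9985
beam 2: φ=0°, α=30°
  cosα=0.8660 sinα=0.5000 | (1,6) | tMaxX 0.8776 tMaxY 0.9600 | tΔX 1.1547 tΔY 2.0000
    t=0.8776 [x] (2,6)
    t=0.9600 [y] (2,7) — stop
  → r_2 = 0.9600
beam 3: φ=45°, α=75°
  cosα=0.2588 sinα=0.9659 | (1,6) | tMaxX 2.9364 tMaxY 0.4969 | tΔX 3.8637 tΔY 1.0353
    t=0.4969 [y] (1,7) — stop
  → r_3 = 0.4969

ranges = [6.9985, 0.9600, 0.4969]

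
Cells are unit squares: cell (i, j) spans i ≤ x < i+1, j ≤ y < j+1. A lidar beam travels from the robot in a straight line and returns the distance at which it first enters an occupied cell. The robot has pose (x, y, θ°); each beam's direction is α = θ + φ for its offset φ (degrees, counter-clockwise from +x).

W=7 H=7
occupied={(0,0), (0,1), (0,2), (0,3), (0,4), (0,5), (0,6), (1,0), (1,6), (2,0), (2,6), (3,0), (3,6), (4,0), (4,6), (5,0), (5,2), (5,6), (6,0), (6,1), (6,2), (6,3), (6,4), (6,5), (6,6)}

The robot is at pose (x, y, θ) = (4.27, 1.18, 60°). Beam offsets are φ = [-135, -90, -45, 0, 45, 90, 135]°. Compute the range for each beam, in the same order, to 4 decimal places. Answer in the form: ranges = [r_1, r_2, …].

beam 1: φ=-135°, α=285°
  dir = (cos 285°, sin 285°) = (0.2588, -0.9659); from cell (4,1)
  next x-line at t=2.8205, next y-line at t=0.1863; Δt_x=3.8637, Δt_y=1.0353
    y: enter (4,0) at t=0.1863 ← occupied
  → r_1 = 0.1863
beam 2: φ=-90°, α=330°
  dir = (cos 330°, sin 330°) = (0.8660, -0.5000); from cell (4,1)
  next x-line at t=0.8429, next y-line at t=0.3600; Δt_x=1.1547, Δt_y=2.0000
    y: enter (4,0) at t=0.3600 ← occupied
  → r_2 = 0.3600
beam 3: φ=-45°, α=15°
  dir = (cos 15°, sin 15°) = (0.9659, 0.2588); from cell (4,1)
  next x-line at t=0.7558, next y-line at t=3.1682; Δt_x=1.0353, Δt_y=3.8637
    x: enter (5,1) at t=0.7558
    x: enter (6,1) at t=1.7910 ← occupied
  → r_3 = 1.7910
beam 4: φ=0°, α=60°
  dir = (cos 60°, sin 60°) = (0.5000, 0.8660); from cell (4,1)
  next x-line at t=1.4600, next y-line at t=0.9469; Δt_x=2.0000, Δt_y=1.1547
    y: enter (4,2) at t=0.9469
    x: enter (5,2) at t=1.4600 ← occupied
  → r_4 = 1.4600
beam 5: φ=45°, α=105°
  dir = (cos 105°, sin 105°) = (-0.2588, 0.9659); from cell (4,1)
  next x-line at t=1.0432, next y-line at t=0.8489; Δt_x=3.8637, Δt_y=1.0353
    y: enter (4,2) at t=0.8489
    x: enter (3,2) at t=1.0432
    y: enter (3,3) at t=1.8842
    y: enter (3,4) at t=2.9195
    y: enter (3,5) at t=3.9548
    x: enter (2,5) at t=4.9069
    y: enter (2,6) at t=4.9900 ← occupied
  → r_5 = 4.9900
beam 6: φ=90°, α=150°
  dir = (cos 150°, sin 150°) = (-0.8660, 0.5000); from cell (4,1)
  next x-line at t=0.3118, next y-line at t=1.6400; Δt_x=1.1547, Δt_y=2.0000
    x: enter (3,1) at t=0.3118
    x: enter (2,1) at t=1.4665
    y: enter (2,2) at t=1.6400
    x: enter (1,2) at t=2.6212
    y: enter (1,3) at t=3.6400
    x: enter (0,3) at t=3.7759 ← occupied
  → r_6 = 3.7759
beam 7: φ=135°, α=195°
  dir = (cos 195°, sin 195°) = (-0.9659, -0.2588); from cell (4,1)
  next x-line at t=0.2795, next y-line at t=0.6955; Δt_x=1.0353, Δt_y=3.8637
    x: enter (3,1) at t=0.2795
    y: enter (3,0) at t=0.6955 ← occupied
  → r_7 = 0.6955

ranges = [0.1863, 0.3600, 1.7910, 1.4600, 4.9900, 3.7759, 0.6955]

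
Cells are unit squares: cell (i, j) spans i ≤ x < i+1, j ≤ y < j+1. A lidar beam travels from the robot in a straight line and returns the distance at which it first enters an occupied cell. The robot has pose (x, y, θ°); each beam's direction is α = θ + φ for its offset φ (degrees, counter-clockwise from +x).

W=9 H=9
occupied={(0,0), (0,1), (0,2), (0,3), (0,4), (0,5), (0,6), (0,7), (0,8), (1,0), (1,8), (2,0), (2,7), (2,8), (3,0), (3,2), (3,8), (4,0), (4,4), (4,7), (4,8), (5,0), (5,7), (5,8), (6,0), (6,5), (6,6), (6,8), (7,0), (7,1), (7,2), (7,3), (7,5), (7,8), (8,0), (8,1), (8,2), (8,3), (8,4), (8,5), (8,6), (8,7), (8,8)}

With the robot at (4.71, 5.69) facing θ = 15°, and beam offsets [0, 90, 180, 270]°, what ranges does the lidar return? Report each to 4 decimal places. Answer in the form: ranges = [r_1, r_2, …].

beam 1: φ=0°, α=15°
  direction (0.9659, 0.2588); cell (4,5); t to first gridline: x 0.3002, y 1.1977 (then +1.0353 / +3.8637)
    (5,5) via x @ 0.3002
    (5,6) via y @ 1.1977
    (6,6) via x @ 1.3355  # hit
  → r_1 = 1.3355
beam 2: φ=90°, α=105°
  direction (-0.2588, 0.9659); cell (4,5); t to first gridline: x 2.7432, y 0.3209 (then +3.8637 / +1.0353)
    (4,6) via y @ 0.3209
    (4,7) via y @ 1.3562  # hit
  → r_2 = 1.3562
beam 3: φ=180°, α=195°
  direction (-0.9659, -0.2588); cell (4,5); t to first gridline: x 0.7350, y 2.6660 (then +1.0353 / +3.8637)
    (3,5) via x @ 0.7350
    (2,5) via x @ 1.7703
    (2,4) via y @ 2.6660
    (1,4) via x @ 2.8056
    (0,4) via x @ 3.8409  # hit
  → r_3 = 3.8409
beam 4: φ=270°, α=285°
  direction (0.2588, -0.9659); cell (4,5); t to first gridline: x 1.1205, y 0.7143 (then +3.8637 / +1.0353)
    (4,4) via y @ 0.7143  # hit
  → r_4 = 0.7143

ranges = [1.3355, 1.3562, 3.8409, 0.7143]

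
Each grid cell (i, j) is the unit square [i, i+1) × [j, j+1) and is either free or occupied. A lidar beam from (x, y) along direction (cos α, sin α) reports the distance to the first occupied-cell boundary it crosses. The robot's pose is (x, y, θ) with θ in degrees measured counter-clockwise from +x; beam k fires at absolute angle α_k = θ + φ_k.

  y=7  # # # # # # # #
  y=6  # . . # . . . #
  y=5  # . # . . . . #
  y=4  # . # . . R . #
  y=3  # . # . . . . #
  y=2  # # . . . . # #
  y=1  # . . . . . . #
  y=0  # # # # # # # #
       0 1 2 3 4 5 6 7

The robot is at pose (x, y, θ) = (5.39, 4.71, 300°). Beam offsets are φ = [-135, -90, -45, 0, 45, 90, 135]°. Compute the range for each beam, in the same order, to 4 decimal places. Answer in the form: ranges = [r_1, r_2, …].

beam 1: φ=-135°, α=165°
  d=(-0.9659,0.2588)  start (5,4)  tX=0.4038 tY=1.1205  stride 1/|dx|=1.0353 1/|dy|=3.8637
    cross x-line → (4,4), t=0.4038
    cross y-line → (4,5), t=1.1205
    cross x-line → (3,5), t=1.4390
    cross x-line → (2,5), t=2.4743 (wall)
  → r_1 = 2.4743
beam 2: φ=-90°, α=210°
  d=(-0.8660,-0.5000)  start (5,4)  tX=0.4503 tY=1.4200  stride 1/|dx|=1.1547 1/|dy|=2.0000
    cross x-line → (4,4), t=0.4503
    cross y-line → (4,3), t=1.4200
    cross x-line → (3,3), t=1.6050
    cross x-line → (2,3), t=2.7597 (wall)
  → r_2 = 2.7597
beam 3: φ=-45°, α=255°
  d=(-0.2588,-0.9659)  start (5,4)  tX=1.5068 tY=0.7350  stride 1/|dx|=3.8637 1/|dy|=1.0353
    cross y-line → (5,3), t=0.7350
    cross x-line → (4,3), t=1.5068
    cross y-line → (4,2), t=1.7703
    cross y-line → (4,1), t=2.8056
    cross y-line → (4,0), t=3.8409 (wall)
  → r_3 = 3.8409
beam 4: φ=0°, α=300°
  d=(0.5000,-0.8660)  start (5,4)  tX=1.2200 tY=0.8198  stride 1/|dx|=2.0000 1/|dy|=1.1547
    cross y-line → (5,3), t=0.8198
    cross x-line → (6,3), t=1.2200
    cross y-line → (6,2), t=1.9745 (wall)
  → r_4 = 1.9745
beam 5: φ=45°, α=345°
  d=(0.9659,-0.2588)  start (5,4)  tX=0.6315 tY=2.7432  stride 1/|dx|=1.0353 1/|dy|=3.8637
    cross x-line → (6,4), t=0.6315
    cross x-line → (7,4), t=1.6668 (wall)
  → r_5 = 1.6668
beam 6: φ=90°, α=30°
  d=(0.8660,0.5000)  start (5,4)  tX=0.7044 tY=0.5800  stride 1/|dx|=1.1547 1/|dy|=2.0000
    cross y-line → (5,5), t=0.5800
    cross x-line → (6,5), t=0.7044
    cross x-line → (7,5), t=1.8591 (wall)
  → r_6 = 1.8591
beam 7: φ=135°, α=75°
  d=(0.2588,0.9659)  start (5,4)  tX=2.3569 tY=0.3002  stride 1/|dx|=3.8637 1/|dy|=1.0353
    cross y-line → (5,5), t=0.3002
    cross y-line → (5,6), t=1.3355
    cross x-line → (6,6), t=2.3569
    cross y-line → (6,7), t=2.3708 (wall)
  → r_7 = 2.3708

ranges = [2.4743, 2.7597, 3.8409, 1.9745, 1.6668, 1.8591, 2.3708]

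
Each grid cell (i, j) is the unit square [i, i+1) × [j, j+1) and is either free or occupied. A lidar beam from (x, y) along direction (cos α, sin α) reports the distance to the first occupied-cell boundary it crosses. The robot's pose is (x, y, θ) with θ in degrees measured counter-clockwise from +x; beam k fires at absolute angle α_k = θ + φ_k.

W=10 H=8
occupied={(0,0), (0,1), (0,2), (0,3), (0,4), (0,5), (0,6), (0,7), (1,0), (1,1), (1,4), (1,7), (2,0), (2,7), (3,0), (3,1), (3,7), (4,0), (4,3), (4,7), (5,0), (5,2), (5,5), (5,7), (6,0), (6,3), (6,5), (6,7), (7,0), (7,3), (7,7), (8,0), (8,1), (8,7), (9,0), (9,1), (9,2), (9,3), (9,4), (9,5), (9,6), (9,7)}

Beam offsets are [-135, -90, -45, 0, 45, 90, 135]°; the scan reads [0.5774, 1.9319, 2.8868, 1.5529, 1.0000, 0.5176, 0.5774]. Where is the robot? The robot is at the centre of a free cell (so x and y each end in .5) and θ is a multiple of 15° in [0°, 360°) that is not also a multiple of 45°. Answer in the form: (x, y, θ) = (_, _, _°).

Enumerate (i+0.5, j+0.5, θ) over the 38 free cells and 16 admissible headings. For each, cast all 7 beams and compare to the given ranges.
  (5.5, 1.5, 345°): beam 1 = 1.0000 ≠ 0.5774 ✗
  (8.5, 5.5, 150°): beam 1 = 0.5176 ≠ 0.5774 ✗
  (3.5, 3.5, 285°): beam 1 = 1.7321 ≠ 0.5774 ✗
  …
  (1.5, 2.5, 75°): r_1=0.5774, r_2=1.9319, r_3=2.8868, r_4=1.5529, r_5=1.0000, r_6=0.5176, r_7=0.5774 — all match ✓
Unique over the lattice → pose = (1.5, 2.5, 75°).

(x, y, θ) = (1.5, 2.5, 75°)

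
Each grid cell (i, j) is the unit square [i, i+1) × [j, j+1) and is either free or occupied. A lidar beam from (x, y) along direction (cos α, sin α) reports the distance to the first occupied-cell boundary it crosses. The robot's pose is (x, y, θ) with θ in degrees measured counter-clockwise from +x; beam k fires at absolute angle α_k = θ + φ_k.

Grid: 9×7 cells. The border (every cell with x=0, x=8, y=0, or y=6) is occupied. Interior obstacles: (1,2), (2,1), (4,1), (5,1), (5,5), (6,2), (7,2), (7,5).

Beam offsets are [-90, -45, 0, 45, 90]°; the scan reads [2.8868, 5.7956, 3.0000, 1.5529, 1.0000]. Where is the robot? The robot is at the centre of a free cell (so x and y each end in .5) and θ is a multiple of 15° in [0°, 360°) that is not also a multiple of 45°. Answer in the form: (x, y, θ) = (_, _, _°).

(x, y, θ) = (1.5, 4.5, 30°)

The pose lattice has 27·16 = 432 candidates. Test each by forward raycasting.
  (6.5, 3.5, 300°): beam 1 = 4.0415 ≠ 2.8868 ✗
  (2.5, 4.5, 210°): beam 1 = 1.7321 ≠ 2.8868 ✗
  (6.5, 3.5, 240°): beam 1 = 5.0000 ≠ 2.8868 ✗
  …
  (1.5, 4.5, 30°): r_1=2.8868, r_2=5.7956, r_3=3.0000, r_4=1.5529, r_5=1.0000 — all match ✓
Only this pose fits every beam.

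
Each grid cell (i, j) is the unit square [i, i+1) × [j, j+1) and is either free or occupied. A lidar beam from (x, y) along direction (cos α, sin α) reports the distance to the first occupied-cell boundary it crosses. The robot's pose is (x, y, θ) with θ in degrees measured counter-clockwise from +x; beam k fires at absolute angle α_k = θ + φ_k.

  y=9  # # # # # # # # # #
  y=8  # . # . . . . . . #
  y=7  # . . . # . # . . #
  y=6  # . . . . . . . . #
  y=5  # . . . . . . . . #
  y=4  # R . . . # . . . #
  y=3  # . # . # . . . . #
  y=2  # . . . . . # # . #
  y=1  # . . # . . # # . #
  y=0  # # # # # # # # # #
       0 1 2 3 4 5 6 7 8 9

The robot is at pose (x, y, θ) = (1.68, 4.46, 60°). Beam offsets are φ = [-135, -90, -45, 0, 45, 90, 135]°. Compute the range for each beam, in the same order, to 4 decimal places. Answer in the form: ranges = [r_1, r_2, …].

ranges = [1.2364, 0.9200, 7.5782, 5.2423, 2.6273, 0.7852, 0.7040]

beam 1: φ=-135°, α=285°
  dir = (cos 285°, sin 285°) = (0.2588, -0.9659); from cell (1,4)
  next x-line at t=1.2364, next y-line at t=0.4762; Δt_x=3.8637, Δt_y=1.0353
    y: enter (1,3) at t=0.4762
    x: enter (2,3) at t=1.2364 ← occupied
  → r_1 = 1.2364
beam 2: φ=-90°, α=330°
  dir = (cos 330°, sin 330°) = (0.8660, -0.5000); from cell (1,4)
  next x-line at t=0.3695, next y-line at t=0.9200; Δt_x=1.1547, Δt_y=2.0000
    x: enter (2,4) at t=0.3695
    y: enter (2,3) at t=0.9200 ← occupied
  → r_2 = 0.9200
beam 3: φ=-45°, α=15°
  dir = (cos 15°, sin 15°) = (0.9659, 0.2588); from cell (1,4)
  next x-line at t=0.3313, next y-line at t=2.0864; Δt_x=1.0353, Δt_y=3.8637
    x: enter (2,4) at t=0.3313
    x: enter (3,4) at t=1.3666
    y: enter (3,5) at t=2.0864
    x: enter (4,5) at t=2.4018
    x: enter (5,5) at t=3.4371
    x: enter (6,5) at t=4.4724
    x: enter (7,5) at t=5.5077
    y: enter (7,6) at t=5.9501
    x: enter (8,6) at t=6.5429
    x: enter (9,6) at t=7.5782 ← occupied
  → r_3 = 7.5782
beam 4: φ=0°, α=60°
  dir = (cos 60°, sin 60°) = (0.5000, 0.8660); from cell (1,4)
  next x-line at t=0.6400, next y-line at t=0.6235; Δt_x=2.0000, Δt_y=1.1547
    y: enter (1,5) at t=0.6235
    x: enter (2,5) at t=0.6400
    y: enter (2,6) at t=1.7782
    x: enter (3,6) at t=2.6400
    y: enter (3,7) at t=2.9329
    y: enter (3,8) at t=4.0876
    x: enter (4,8) at t=4.6400
    y: enter (4,9) at t=5.2423 ← occupied
  → r_4 = 5.2423
beam 5: φ=45°, α=105°
  dir = (cos 105°, sin 105°) = (-0.2588, 0.9659); from cell (1,4)
  next x-line at t=2.6273, next y-line at t=0.5590; Δt_x=3.8637, Δt_y=1.0353
    y: enter (1,5) at t=0.5590
    y: enter (1,6) at t=1.5943
    x: enter (0,6) at t=2.6273 ← occupied
  → r_5 = 2.6273
beam 6: φ=90°, α=150°
  dir = (cos 150°, sin 150°) = (-0.8660, 0.5000); from cell (1,4)
  next x-line at t=0.7852, next y-line at t=1.0800; Δt_x=1.1547, Δt_y=2.0000
    x: enter (0,4) at t=0.7852 ← occupied
  → r_6 = 0.7852
beam 7: φ=135°, α=195°
  dir = (cos 195°, sin 195°) = (-0.9659, -0.2588); from cell (1,4)
  next x-line at t=0.7040, next y-line at t=1.7773; Δt_x=1.0353, Δt_y=3.8637
    x: enter (0,4) at t=0.7040 ← occupied
  → r_7 = 0.7040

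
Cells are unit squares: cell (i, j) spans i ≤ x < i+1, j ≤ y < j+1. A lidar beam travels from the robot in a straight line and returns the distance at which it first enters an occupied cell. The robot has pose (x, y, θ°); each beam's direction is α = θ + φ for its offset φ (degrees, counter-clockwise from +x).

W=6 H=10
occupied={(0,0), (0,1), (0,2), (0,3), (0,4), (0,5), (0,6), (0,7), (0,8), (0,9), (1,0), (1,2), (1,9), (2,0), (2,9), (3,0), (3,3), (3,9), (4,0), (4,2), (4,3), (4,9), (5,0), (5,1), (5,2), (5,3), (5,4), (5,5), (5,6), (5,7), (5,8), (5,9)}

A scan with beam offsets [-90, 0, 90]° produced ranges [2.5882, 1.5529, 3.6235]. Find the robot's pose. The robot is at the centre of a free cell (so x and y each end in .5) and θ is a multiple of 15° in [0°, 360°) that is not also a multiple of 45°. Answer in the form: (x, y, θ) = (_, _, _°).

(x, y, θ) = (2.5, 6.5, 165°)

Enumerate (i+0.5, j+0.5, θ) over the 28 free cells and 16 admissible headings. For each, cast all 3 beams and compare to the given ranges.
  (3.5, 8.5, 345°): beam 1 = 5.7956 ≠ 2.5882 ✗
  (1.5, 5.5, 75°): beam 1 = 3.6235 ≠ 2.5882 ✗
  (2.5, 3.5, 285°): beam 1 = 1.5529 ≠ 2.5882 ✗
  (1.5, 5.5, 105°): beam 1 = 3.6235 ≠ 2.5882 ✗
  (2.5, 2.5, 30°): beam 1 = 1.7321 ≠ 2.5882 ✗
  …
  (2.5, 6.5, 165°): r_1=2.5882, r_2=1.5529, r_3=3.6235 — all match ✓
No second candidate reproduces the full scan.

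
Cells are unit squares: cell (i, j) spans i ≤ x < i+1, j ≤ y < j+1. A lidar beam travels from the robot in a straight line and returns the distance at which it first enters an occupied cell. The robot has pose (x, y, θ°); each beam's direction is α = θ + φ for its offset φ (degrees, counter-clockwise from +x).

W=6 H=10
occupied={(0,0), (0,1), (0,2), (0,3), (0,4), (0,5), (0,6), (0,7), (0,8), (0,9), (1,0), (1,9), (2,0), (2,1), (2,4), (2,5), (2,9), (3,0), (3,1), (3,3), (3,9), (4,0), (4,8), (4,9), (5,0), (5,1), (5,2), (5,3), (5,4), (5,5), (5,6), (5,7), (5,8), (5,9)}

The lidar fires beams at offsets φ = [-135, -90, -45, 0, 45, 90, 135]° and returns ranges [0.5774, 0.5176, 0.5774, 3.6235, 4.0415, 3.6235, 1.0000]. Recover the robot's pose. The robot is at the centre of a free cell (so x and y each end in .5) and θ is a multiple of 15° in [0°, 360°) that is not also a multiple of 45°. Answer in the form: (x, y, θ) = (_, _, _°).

Enumerate (i+0.5, j+0.5, θ) over the 26 free cells and 16 admissible headings. For each, cast all 7 beams and compare to the given ranges.
  (4.5, 1.5, 150°): beam 1 = 0.5176 ≠ 0.5774 ✗
  (2.5, 8.5, 30°): beam 1 = 5.7956 ≠ 0.5774 ✗
  (1.5, 6.5, 120°): beam 1 = 3.6235 ≠ 0.5774 ✗
  …
  (4.5, 7.5, 165°): r_1=0.5774, r_2=0.5176, r_3=0.5774, r_4=3.6235, r_5=4.0415, r_6=3.6235, r_7=1.0000 — all match ✓
Only this pose fits every beam.

(x, y, θ) = (4.5, 7.5, 165°)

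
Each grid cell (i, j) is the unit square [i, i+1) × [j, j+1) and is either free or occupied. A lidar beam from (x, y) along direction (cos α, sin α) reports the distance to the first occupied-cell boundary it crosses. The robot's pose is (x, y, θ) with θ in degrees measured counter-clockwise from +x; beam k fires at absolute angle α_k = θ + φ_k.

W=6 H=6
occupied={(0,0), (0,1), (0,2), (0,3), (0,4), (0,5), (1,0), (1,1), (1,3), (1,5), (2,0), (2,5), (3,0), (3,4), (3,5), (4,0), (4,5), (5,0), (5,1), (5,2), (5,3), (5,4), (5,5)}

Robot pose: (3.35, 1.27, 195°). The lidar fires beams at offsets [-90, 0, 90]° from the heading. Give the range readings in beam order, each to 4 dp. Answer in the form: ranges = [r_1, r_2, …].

beam 1: φ=-90°, α=105°
  d=(-0.2588,0.9659)  start (3,1)  tX=1.3523 tY=0.7558  stride 1/|dx|=3.8637 1/|dy|=1.0353
    cross y-line → (3,2), t=0.7558
    cross x-line → (2,2), t=1.3523
    cross y-line → (2,3), t=1.7910
    cross y-line → (2,4), t=2.8263
    cross y-line → (2,5), t=3.8616 (wall)
  → r_1 = 3.8616
beam 2: φ=0°, α=195°
  d=(-0.9659,-0.2588)  start (3,1)  tX=0.3623 tY=1.0432  stride 1/|dx|=1.0353 1/|dy|=3.8637
    cross x-line → (2,1), t=0.3623
    cross y-line → (2,0), t=1.0432 (wall)
  → r_2 = 1.0432
beam 3: φ=90°, α=285°
  d=(0.2588,-0.9659)  start (3,1)  tX=2.5114 tY=0.2795  stride 1/|dx|=3.8637 1/|dy|=1.0353
    cross y-line → (3,0), t=0.2795 (wall)
  → r_3 = 0.2795

ranges = [3.8616, 1.0432, 0.2795]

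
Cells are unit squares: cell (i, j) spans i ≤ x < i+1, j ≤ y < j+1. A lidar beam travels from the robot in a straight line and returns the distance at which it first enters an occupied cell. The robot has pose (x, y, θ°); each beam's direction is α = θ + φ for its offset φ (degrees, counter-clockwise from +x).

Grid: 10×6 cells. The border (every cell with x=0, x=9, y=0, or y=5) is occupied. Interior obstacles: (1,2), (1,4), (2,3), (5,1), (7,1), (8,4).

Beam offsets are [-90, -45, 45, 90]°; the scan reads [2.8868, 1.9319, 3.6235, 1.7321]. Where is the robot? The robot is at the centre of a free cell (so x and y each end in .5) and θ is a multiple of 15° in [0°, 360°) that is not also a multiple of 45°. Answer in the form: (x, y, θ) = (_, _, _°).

Enumerate (i+0.5, j+0.5, θ) over the 26 free cells and 16 admissible headings. For each, cast all 4 beams and compare to the given ranges.
  (7.5, 3.5, 300°): beam 1 = 5.0000 ≠ 2.8868 ✗
  (2.5, 1.5, 15°): beam 1 = 0.5176 ≠ 2.8868 ✗
  (5.5, 2.5, 195°): beam 1 = 2.5882 ≠ 2.8868 ✗
  (5.5, 2.5, 285°): beam 1 = 4.6587 ≠ 2.8868 ✗
  (2.5, 2.5, 210°): beam 1 = 0.5774 ≠ 2.8868 ✗
  …
  (4.5, 3.5, 330°): r_1=2.8868, r_2=1.9319, r_3=3.6235, r_4=1.7321 — all match ✓
Unique over the lattice → pose = (4.5, 3.5, 330°).

(x, y, θ) = (4.5, 3.5, 330°)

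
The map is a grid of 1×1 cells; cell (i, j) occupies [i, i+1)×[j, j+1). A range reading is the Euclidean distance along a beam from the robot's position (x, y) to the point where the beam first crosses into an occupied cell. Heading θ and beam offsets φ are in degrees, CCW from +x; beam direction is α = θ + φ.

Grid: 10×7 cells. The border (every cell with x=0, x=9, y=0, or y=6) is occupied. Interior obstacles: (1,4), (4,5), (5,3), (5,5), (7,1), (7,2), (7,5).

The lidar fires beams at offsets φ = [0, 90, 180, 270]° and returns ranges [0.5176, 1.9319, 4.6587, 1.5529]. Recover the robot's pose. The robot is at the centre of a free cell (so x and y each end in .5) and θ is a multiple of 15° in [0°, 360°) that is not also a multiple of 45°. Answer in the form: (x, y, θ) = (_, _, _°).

(x, y, θ) = (2.5, 1.5, 255°)

Enumerate (i+0.5, j+0.5, θ) over the 33 free cells and 16 admissible headings. For each, cast all 4 beams and compare to the given ranges.
  (5.5, 2.5, 300°): beam 1 = 1.7321 ≠ 0.5176 ✗
  (6.5, 3.5, 105°): beam 1 = 1.9319 ≠ 0.5176 ✗
  (1.5, 5.5, 60°): beam 1 = 0.5774 ≠ 0.5176 ✗
  (3.5, 5.5, 120°): beam 1 = 0.5774 ≠ 0.5176 ✗
  (7.5, 4.5, 195°): beam 1 = 1.9319 ≠ 0.5176 ✗
  …
  (2.5, 1.5, 255°): r_1=0.5176, r_2=1.9319, r_3=4.6587, r_4=1.5529 — all match ✓
No second candidate reproduces the full scan.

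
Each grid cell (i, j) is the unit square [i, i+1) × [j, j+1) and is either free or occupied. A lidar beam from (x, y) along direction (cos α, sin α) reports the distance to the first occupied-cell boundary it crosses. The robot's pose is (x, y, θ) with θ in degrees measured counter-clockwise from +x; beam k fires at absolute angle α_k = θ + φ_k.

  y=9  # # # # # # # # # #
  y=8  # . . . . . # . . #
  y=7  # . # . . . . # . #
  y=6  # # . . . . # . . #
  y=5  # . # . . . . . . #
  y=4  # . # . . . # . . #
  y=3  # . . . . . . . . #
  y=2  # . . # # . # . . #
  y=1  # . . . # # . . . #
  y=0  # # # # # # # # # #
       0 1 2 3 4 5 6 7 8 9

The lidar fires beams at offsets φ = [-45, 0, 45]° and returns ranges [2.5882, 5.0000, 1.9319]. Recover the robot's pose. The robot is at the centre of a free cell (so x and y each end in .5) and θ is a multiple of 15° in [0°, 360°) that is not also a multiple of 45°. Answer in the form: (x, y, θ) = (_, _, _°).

Enumerate (i+0.5, j+0.5, θ) over the 51 free cells and 16 admissible headings. For each, cast all 3 beams and compare to the given ranges.
  (2.5, 3.5, 300°): beam 2 = 1.0000 ≠ 5.0000 ✗
  (6.5, 1.5, 195°): beam 1 = 0.5774 ≠ 2.5882 ✗
  (1.5, 2.5, 195°): beam 1 = 0.5774 ≠ 2.5882 ✗
  (3.5, 1.5, 345°): beam 1 = 0.5774 ≠ 2.5882 ✗
  …
  (5.5, 8.5, 240°): r_1=2.5882, r_2=5.0000, r_3=1.9319 — all match ✓
Only this pose fits every beam.

(x, y, θ) = (5.5, 8.5, 240°)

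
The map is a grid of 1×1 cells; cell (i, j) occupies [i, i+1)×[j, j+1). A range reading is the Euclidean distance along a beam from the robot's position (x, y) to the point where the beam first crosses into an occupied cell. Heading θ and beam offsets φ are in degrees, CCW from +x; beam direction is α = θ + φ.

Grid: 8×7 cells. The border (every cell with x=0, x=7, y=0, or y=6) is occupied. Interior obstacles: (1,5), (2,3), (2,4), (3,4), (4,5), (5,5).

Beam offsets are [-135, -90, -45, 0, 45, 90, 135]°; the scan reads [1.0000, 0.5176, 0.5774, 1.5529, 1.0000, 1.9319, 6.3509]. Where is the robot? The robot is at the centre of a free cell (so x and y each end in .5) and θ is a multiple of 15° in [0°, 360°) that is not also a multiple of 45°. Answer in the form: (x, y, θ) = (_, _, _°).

Candidates: 24 free-cell centres × 16 headings = 384 poses. Raycast each; keep the one whose scan matches to 4 dp.
  (6.5, 1.5, 60°): beam 1 = 0.5176 ≠ 1.0000 ✗
  (1.5, 2.5, 30°): beam 1 = 1.5529 ≠ 1.0000 ✗
  (6.5, 5.5, 105°): beam 1 = 0.5774 ≠ 1.0000 ✗
  …
  (6.5, 4.5, 75°): r_1=1.0000, r_2=0.5176, r_3=0.5774, r_4=1.5529, r_5=1.0000, r_6=1.9319, r_7=6.3509 — all match ✓
No second candidate reproduces the full scan.

(x, y, θ) = (6.5, 4.5, 75°)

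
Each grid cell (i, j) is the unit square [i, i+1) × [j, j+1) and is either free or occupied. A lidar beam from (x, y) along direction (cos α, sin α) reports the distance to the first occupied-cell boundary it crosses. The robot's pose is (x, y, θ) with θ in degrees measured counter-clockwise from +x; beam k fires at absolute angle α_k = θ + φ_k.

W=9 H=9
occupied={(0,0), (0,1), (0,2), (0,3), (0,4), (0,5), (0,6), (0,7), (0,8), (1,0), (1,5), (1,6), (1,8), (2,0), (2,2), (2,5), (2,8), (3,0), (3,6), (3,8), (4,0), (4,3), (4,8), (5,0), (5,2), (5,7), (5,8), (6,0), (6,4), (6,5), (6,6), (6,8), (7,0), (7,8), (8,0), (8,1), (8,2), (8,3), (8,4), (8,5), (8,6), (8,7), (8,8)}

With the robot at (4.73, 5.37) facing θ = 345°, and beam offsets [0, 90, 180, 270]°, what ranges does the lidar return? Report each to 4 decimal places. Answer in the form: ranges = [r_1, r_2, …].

beam 1: φ=0°, α=345°
  cosα=0.9659 sinα=-0.2588 | (4,5) | tMaxX 0.2795 tMaxY 1.4296 | tΔX 1.0353 tΔY 3.8637
    t=0.2795 [x] (5,5)
    t=1.3148 [x] (6,5) — stop
  → r_1 = 1.3148
beam 2: φ=90°, α=75°
  cosα=0.2588 sinα=0.9659 | (4,5) | tMaxX 1.0432 tMaxY 0.6522 | tΔX 3.8637 tΔY 1.0353
    t=0.6522 [y] (4,6)
    t=1.0432 [x] (5,6)
    t=1.6875 [y] (5,7) — stop
  → r_2 = 1.6875
beam 3: φ=180°, α=165°
  cosα=-0.9659 sinα=0.2588 | (4,5) | tMaxX 0.7558 tMaxY 2.4341 | tΔX 1.0353 tΔY 3.8637
    t=0.7558 [x] (3,5)
    t=1.7910 [x] (2,5) — stop
  → r_3 = 1.7910
beam 4: φ=270°, α=255°
  cosα=-0.2588 sinα=-0.9659 | (4,5) | tMaxX 2.8205 tMaxY 0.3831 | tΔX 3.8637 tΔY 1.0353
    t=0.3831 [y] (4,4)
    t=1.4183 [y] (4,3) — stop
  → r_4 = 1.4183

ranges = [1.3148, 1.6875, 1.7910, 1.4183]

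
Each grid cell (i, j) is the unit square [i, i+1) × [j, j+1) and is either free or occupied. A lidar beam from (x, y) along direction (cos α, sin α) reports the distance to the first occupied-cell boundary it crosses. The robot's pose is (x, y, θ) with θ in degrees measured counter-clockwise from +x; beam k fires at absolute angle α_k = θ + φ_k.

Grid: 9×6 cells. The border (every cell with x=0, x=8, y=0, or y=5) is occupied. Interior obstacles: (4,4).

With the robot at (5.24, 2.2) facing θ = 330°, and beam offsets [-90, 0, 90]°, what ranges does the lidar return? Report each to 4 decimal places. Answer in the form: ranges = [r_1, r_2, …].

beam 1: φ=-90°, α=240°
  cosα=-0.5000 sinα=-0.8660 | (5,2) | tMaxX 0.4800 tMaxY 0.2309 | tΔX 2.0000 tΔY 1.1547
    t=0.2309 [y] (5,1)
    t=0.4800 [x] (4,1)
    t=1.3856 [y] (4,0) — stop
  → r_1 = 1.3856
beam 2: φ=0°, α=330°
  cosα=0.8660 sinα=-0.5000 | (5,2) | tMaxX 0.8776 tMaxY 0.4000 | tΔX 1.1547 tΔY 2.0000
    t=0.4000 [y] (5,1)
    t=0.8776 [x] (6,1)
    t=2.0323 [x] (7,1)
    t=2.4000 [y] (7,0) — stop
  → r_2 = 2.4000
beam 3: φ=90°, α=60°
  cosα=0.5000 sinα=0.8660 | (5,2) | tMaxX 1.5200 tMaxY 0.9238 | tΔX 2.0000 tΔY 1.1547
    t=0.9238 [y] (5,3)
    t=1.5200 [x] (6,3)
    t=2.0785 [y] (6,4)
    t=3.2332 [y] (6,5) — stop
  → r_3 = 3.2332

ranges = [1.3856, 2.4000, 3.2332]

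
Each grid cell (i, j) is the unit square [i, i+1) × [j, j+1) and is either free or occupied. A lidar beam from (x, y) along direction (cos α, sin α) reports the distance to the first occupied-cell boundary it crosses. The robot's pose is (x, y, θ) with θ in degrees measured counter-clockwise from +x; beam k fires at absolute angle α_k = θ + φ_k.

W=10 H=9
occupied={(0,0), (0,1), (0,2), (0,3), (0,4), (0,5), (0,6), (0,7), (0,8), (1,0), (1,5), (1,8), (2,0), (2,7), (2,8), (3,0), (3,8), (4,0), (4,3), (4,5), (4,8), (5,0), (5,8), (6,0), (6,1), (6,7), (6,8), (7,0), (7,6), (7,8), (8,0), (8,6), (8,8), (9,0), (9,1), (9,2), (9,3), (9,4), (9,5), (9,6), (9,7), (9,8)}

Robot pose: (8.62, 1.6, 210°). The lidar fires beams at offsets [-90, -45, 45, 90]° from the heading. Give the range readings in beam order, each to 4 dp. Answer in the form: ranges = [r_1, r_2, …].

beam 1: φ=-90°, α=120°
  dir = (cos 120°, sin 120°) = (-0.5000, 0.8660); from cell (8,1)
  next x-line at t=1.2400, next y-line at t=0.4619; Δt_x=2.0000, Δt_y=1.1547
    y: enter (8,2) at t=0.4619
    x: enter (7,2) at t=1.2400
    y: enter (7,3) at t=1.6166
    y: enter (7,4) at t=2.7713
    x: enter (6,4) at t=3.2400
    y: enter (6,5) at t=3.9260
    y: enter (6,6) at t=5.0807
    x: enter (5,6) at t=5.2400
    y: enter (5,7) at t=6.2354
    x: enter (4,7) at t=7.2400
    y: enter (4,8) at t=7.3901 ← occupied
  → r_1 = 7.3901
beam 2: φ=-45°, α=165°
  dir = (cos 165°, sin 165°) = (-0.9659, 0.2588); from cell (8,1)
  next x-line at t=0.6419, next y-line at t=1.5455; Δt_x=1.0353, Δt_y=3.8637
    x: enter (7,1) at t=0.6419
    y: enter (7,2) at t=1.5455
    x: enter (6,2) at t=1.6771
    x: enter (5,2) at t=2.7124
    x: enter (4,2) at t=3.7477
    x: enter (3,2) at t=4.7830
    y: enter (3,3) at t=5.4092
    x: enter (2,3) at t=5.8183
    x: enter (1,3) at t=6.8535
    x: enter (0,3) at t=7.8888 ← occupied
  → r_2 = 7.8888
beam 3: φ=45°, α=255°
  dir = (cos 255°, sin 255°) = (-0.2588, -0.9659); from cell (8,1)
  next x-line at t=2.3955, next y-line at t=0.6212; Δt_x=3.8637, Δt_y=1.0353
    y: enter (8,0) at t=0.6212 ← occupied
  → r_3 = 0.6212
beam 4: φ=90°, α=300°
  dir = (cos 300°, sin 300°) = (0.5000, -0.8660); from cell (8,1)
  next x-line at t=0.7600, next y-line at t=0.6928; Δt_x=2.0000, Δt_y=1.1547
    y: enter (8,0) at t=0.6928 ← occupied
  → r_4 = 0.6928

ranges = [7.3901, 7.8888, 0.6212, 0.6928]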